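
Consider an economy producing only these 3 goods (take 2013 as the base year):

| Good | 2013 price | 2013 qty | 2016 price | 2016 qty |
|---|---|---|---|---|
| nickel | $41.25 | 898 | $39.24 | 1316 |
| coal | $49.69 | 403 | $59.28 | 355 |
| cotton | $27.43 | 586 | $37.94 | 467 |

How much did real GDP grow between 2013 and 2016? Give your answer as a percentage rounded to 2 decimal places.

15.85%

Real GDP 2013 = Nominal GDP 2013 = 41.25·898 + 49.69·403 + 27.43·586 = 73141.55.
Real GDP 2016 (at 2013 prices) = 41.25·1316 + 49.69·355 + 27.43·467 = 84734.76.
Real growth = 84734.76/73141.55 − 1 = 0.1585.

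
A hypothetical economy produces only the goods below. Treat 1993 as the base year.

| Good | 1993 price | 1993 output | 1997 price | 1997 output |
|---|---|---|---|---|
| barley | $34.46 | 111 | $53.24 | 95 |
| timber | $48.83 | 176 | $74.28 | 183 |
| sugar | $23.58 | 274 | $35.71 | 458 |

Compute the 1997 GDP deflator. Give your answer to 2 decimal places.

152.14

Nominal GDP 1997 = 53.24·95 + 74.28·183 + 35.71·458 = 35006.22.
Real GDP 1997 (at 1993 prices) = 34.46·95 + 48.83·183 + 23.58·458 = 23009.23.
Deflator = Nominal/Real × 100 = 35006.22/23009.23 × 100 = 152.140.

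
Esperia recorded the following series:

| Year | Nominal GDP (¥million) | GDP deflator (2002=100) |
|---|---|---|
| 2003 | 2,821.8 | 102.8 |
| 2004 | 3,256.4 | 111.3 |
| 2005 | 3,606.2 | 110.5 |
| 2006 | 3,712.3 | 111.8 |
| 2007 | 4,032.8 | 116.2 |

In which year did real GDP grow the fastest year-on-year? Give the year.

2005

2004: real = 3256.4/1.113 = 2925.79; growth vs 2003 (2744.94) = 6.59%.
2005: real = 3606.2/1.105 = 3263.53; growth vs 2004 (2925.79) = 11.54%.
2006: real = 3712.3/1.118 = 3320.48; growth vs 2005 (3263.53) = 1.75%.
2007: real = 4032.8/1.162 = 3470.57; growth vs 2006 (3320.48) = 4.52%.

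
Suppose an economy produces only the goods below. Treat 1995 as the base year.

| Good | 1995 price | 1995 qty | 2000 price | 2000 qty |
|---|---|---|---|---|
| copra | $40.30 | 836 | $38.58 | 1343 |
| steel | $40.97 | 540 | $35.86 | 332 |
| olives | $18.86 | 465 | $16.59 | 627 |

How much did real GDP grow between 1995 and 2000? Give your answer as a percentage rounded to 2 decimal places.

23.17%

Real GDP 1995 = Nominal GDP 1995 = 40.30·836 + 40.97·540 + 18.86·465 = 64584.50.
Real GDP 2000 (at 1995 prices) = 40.30·1343 + 40.97·332 + 18.86·627 = 79550.16.
Real growth = 79550.16/64584.50 − 1 = 0.2317.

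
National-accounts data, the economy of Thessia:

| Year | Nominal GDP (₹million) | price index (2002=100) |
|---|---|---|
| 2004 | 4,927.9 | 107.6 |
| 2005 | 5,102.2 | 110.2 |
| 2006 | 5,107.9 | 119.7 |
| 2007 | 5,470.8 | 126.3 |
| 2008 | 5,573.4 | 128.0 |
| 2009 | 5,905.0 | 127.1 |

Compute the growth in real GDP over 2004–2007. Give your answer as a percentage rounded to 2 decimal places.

Real GDP 2004 = 4927.9/1.076 = 4579.83.
Real GDP 2007 = 5470.8/1.263 = 4331.59.
Change = 4331.59/4579.83 − 1 = -0.0542.

-5.42%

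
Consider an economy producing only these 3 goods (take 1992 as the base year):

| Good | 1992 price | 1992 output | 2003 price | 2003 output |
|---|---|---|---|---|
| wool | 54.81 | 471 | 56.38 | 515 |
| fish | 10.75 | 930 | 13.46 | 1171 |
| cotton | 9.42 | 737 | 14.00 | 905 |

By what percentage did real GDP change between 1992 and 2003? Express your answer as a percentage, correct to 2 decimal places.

15.40%

Real GDP 1992 = Nominal GDP 1992 = 54.81·471 + 10.75·930 + 9.42·737 = 42755.55.
Real GDP 2003 (at 1992 prices) = 54.81·515 + 10.75·1171 + 9.42·905 = 49340.50.
Real growth = 49340.50/42755.55 − 1 = 0.1540.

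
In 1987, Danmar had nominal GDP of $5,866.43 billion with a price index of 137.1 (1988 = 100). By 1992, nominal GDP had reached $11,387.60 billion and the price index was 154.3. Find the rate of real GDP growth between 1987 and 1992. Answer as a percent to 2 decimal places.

72.48%

Deflate each year: 1987 → 5866.43/1.371 = 4278.94; 1992 → 11387.60/1.543 = 7380.17.
So real GDP changed by 7380.17/4278.94 − 1 = 0.7248, i.e. 72.48%.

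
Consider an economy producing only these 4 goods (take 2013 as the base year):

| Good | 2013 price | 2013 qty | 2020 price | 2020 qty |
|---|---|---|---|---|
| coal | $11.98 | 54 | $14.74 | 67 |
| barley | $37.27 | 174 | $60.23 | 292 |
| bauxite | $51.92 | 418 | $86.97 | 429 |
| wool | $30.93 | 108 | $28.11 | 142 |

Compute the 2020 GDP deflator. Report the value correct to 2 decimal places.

Nominal GDP 2020 = 14.74·67 + 60.23·292 + 86.97·429 + 28.11·142 = 59876.49.
Real GDP 2020 (at 2013 prices) = 11.98·67 + 37.27·292 + 51.92·429 + 30.93·142 = 38351.24.
Deflator = Nominal/Real × 100 = 59876.49/38351.24 × 100 = 156.127.

156.13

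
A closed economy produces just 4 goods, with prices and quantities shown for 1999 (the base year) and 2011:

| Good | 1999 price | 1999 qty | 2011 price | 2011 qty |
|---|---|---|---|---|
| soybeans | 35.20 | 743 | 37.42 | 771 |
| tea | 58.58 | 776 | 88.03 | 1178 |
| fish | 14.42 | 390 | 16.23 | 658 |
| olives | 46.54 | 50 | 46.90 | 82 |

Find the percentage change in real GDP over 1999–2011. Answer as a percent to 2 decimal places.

37.57%

Real GDP 1999 = Nominal GDP 1999 = 35.20·743 + 58.58·776 + 14.42·390 + 46.54·50 = 79562.48.
Real GDP 2011 (at 1999 prices) = 35.20·771 + 58.58·1178 + 14.42·658 + 46.54·82 = 109451.08.
Real growth = 109451.08/79562.48 − 1 = 0.3757.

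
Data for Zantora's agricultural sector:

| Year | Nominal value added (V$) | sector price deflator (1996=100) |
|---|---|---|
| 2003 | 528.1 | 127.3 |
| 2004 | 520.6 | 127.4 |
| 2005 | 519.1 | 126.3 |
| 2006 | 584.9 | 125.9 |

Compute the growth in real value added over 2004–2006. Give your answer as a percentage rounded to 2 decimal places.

Real value added 2004 = 520.6/1.274 = 408.63.
Real value added 2006 = 584.9/1.259 = 464.58.
Change = 464.58/408.63 − 1 = 0.1369.

13.69%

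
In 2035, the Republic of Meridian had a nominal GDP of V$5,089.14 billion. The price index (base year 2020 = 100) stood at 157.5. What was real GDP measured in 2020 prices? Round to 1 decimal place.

Real GDP = Nominal / (price index/100) = 5089.14 / 1.575 = 3231.20.

V$3,231.2 billion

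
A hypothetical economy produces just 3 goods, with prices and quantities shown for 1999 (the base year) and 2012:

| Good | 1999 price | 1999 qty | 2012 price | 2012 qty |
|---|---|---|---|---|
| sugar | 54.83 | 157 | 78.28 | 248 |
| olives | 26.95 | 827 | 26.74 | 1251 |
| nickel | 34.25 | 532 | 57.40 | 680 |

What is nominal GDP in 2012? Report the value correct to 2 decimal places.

91897.18

Nominal GDP 2012 = Σ (p_2012 × q_2012) = 78.28·248 + 26.74·1251 + 57.40·680 = 91897.18.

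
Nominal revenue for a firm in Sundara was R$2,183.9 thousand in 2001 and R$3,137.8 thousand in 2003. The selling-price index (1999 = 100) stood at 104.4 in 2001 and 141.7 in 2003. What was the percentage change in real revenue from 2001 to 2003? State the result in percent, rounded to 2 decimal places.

5.86%

Deflate each year: 2001 → 2183.9/1.044 = 2091.86; 2003 → 3137.8/1.417 = 2214.40.
So real revenue changed by 2214.40/2091.86 − 1 = 0.0586, i.e. 5.86%.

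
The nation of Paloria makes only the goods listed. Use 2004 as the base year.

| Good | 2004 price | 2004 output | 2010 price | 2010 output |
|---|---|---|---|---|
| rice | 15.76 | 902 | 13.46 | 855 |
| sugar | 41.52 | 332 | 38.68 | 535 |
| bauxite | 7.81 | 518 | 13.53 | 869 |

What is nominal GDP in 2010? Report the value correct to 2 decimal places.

Nominal GDP 2010 = Σ (p_2010 × q_2010) = 13.46·855 + 38.68·535 + 13.53·869 = 43959.67.

43959.67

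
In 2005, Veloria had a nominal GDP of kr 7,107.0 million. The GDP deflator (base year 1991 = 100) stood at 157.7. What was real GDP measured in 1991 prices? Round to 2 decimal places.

kr 4,506.66 million

Real GDP = Nominal / (GDP deflator/100) = 7107.0 / 1.577 = 4506.66.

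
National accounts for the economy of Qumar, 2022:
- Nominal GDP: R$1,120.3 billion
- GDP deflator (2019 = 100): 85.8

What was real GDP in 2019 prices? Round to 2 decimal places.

Real GDP = Nominal / (GDP deflator/100) = 1120.3 / 0.858 = 1305.71.

R$1,305.71 billion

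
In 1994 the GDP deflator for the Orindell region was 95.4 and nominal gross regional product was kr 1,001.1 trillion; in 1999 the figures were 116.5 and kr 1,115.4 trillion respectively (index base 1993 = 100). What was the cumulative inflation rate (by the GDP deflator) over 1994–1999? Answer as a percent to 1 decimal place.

Price-level change = 116.5 / 95.4 − 1 = 0.2212.

22.1%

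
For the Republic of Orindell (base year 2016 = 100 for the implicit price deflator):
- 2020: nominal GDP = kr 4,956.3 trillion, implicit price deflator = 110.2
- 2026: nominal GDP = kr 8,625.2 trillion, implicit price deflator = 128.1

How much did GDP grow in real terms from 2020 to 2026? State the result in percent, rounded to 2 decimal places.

Real GDP 2020 = 4956.3 / 1.102 = 4497.55.
Real GDP 2026 = 8625.2 / 1.281 = 6733.18.
Real growth = 6733.18 / 4497.55 − 1 = 0.4971.

49.71%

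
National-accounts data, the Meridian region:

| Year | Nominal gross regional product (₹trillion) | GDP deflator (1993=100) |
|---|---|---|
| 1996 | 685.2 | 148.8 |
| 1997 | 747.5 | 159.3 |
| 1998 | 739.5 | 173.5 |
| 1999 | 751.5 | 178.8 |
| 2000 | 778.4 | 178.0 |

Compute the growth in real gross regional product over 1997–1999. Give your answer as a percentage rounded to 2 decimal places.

Real gross regional product 1997 = 747.5/1.593 = 469.24.
Real gross regional product 1999 = 751.5/1.788 = 420.30.
Change = 420.30/469.24 − 1 = -0.1043.

-10.43%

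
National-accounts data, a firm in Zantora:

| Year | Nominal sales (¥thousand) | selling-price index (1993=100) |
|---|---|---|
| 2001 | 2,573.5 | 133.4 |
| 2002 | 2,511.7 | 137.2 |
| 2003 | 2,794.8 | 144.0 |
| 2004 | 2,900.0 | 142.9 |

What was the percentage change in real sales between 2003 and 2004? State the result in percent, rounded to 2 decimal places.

Real sales 2003 = 2794.8/1.440 = 1940.83.
Real sales 2004 = 2900.0/1.429 = 2029.39.
Change = 2029.39/1940.83 − 1 = 0.0456.

4.56%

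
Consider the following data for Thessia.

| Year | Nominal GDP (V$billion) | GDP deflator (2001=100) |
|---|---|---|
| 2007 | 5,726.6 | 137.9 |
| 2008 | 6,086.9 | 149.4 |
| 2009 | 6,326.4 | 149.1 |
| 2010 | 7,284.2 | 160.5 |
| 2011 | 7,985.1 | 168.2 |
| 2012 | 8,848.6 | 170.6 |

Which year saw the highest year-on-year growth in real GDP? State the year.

2008: real = 6086.9/1.494 = 4074.23; growth vs 2007 (4152.72) = -1.89%.
2009: real = 6326.4/1.491 = 4243.06; growth vs 2008 (4074.23) = 4.14%.
2010: real = 7284.2/1.605 = 4538.44; growth vs 2009 (4243.06) = 6.96%.
2011: real = 7985.1/1.682 = 4747.38; growth vs 2010 (4538.44) = 4.60%.
2012: real = 8848.6/1.706 = 5186.75; growth vs 2011 (4747.38) = 9.25%.

2012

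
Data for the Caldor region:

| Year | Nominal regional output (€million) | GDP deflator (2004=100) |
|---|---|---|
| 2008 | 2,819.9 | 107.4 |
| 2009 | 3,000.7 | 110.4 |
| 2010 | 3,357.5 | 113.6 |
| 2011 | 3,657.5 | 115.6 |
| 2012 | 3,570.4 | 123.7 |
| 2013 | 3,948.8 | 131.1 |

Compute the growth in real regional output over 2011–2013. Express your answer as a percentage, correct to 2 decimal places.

-4.80%

Real regional output 2011 = 3657.5/1.156 = 3163.93.
Real regional output 2013 = 3948.8/1.311 = 3012.05.
Change = 3012.05/3163.93 − 1 = -0.0480.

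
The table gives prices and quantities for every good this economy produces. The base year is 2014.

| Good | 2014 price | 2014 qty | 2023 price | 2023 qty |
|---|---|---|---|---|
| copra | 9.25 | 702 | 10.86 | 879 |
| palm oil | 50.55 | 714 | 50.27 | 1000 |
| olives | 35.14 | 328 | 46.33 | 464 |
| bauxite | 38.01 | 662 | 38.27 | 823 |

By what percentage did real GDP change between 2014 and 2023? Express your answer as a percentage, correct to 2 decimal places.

34.05%

Real GDP 2014 = Nominal GDP 2014 = 9.25·702 + 50.55·714 + 35.14·328 + 38.01·662 = 79274.74.
Real GDP 2023 (at 2014 prices) = 9.25·879 + 50.55·1000 + 35.14·464 + 38.01·823 = 106267.94.
Real growth = 106267.94/79274.74 − 1 = 0.3405.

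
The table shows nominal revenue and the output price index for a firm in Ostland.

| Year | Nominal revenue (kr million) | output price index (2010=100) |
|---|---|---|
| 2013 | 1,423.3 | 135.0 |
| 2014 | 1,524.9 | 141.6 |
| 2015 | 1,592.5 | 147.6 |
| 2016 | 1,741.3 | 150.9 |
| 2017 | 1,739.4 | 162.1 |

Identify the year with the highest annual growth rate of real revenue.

2016

2014: real = 1524.9/1.416 = 1076.91; growth vs 2013 (1054.30) = 2.14%.
2015: real = 1592.5/1.476 = 1078.93; growth vs 2014 (1076.91) = 0.19%.
2016: real = 1741.3/1.509 = 1153.94; growth vs 2015 (1078.93) = 6.95%.
2017: real = 1739.4/1.621 = 1073.04; growth vs 2016 (1153.94) = -7.01%.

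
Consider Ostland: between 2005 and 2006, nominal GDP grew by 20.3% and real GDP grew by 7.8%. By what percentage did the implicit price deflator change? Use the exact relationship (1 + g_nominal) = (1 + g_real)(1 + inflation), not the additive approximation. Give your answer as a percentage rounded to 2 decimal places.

(1 + g_nom) = (1 + g_real)(1 + π), so π = 1.2030 / 1.0780 − 1 = 0.11596.

11.60%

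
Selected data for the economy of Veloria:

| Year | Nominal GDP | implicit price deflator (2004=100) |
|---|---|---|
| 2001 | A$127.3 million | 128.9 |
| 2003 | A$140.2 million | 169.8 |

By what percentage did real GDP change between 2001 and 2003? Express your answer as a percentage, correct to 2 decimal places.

Real GDP 2001 = 127.3 / 1.289 = 98.76.
Real GDP 2003 = 140.2 / 1.698 = 82.57.
Real growth = 82.57 / 98.76 − 1 = -0.1639.

-16.39%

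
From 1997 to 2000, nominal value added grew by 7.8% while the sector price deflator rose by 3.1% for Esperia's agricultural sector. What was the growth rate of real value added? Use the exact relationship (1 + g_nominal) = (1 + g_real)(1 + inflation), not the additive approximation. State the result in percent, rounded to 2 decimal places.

4.56%

(1 + g_nom) = (1 + g_real)(1 + π), so g_real = 1.0780 / 1.0310 − 1 = 0.04559.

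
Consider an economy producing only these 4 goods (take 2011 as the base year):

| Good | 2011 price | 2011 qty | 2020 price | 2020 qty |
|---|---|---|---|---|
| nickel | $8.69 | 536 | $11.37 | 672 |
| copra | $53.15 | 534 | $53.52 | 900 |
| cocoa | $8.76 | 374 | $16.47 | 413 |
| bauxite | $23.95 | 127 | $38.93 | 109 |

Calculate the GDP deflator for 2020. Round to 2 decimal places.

Nominal GDP 2020 = 11.37·672 + 53.52·900 + 16.47·413 + 38.93·109 = 66854.12.
Real GDP 2020 (at 2011 prices) = 8.69·672 + 53.15·900 + 8.76·413 + 23.95·109 = 59903.11.
Deflator = Nominal/Real × 100 = 66854.12/59903.11 × 100 = 111.604.

111.60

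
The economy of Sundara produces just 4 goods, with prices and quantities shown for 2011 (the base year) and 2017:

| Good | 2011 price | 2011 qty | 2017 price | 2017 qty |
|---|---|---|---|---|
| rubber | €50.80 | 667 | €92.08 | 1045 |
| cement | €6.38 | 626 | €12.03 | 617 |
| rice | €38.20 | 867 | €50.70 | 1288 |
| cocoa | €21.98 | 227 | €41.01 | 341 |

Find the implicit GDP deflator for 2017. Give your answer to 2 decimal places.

160.86

Nominal GDP 2017 = 92.08·1045 + 12.03·617 + 50.70·1288 + 41.01·341 = 182932.12.
Real GDP 2017 (at 2011 prices) = 50.80·1045 + 6.38·617 + 38.20·1288 + 21.98·341 = 113719.24.
Deflator = Nominal/Real × 100 = 182932.12/113719.24 × 100 = 160.863.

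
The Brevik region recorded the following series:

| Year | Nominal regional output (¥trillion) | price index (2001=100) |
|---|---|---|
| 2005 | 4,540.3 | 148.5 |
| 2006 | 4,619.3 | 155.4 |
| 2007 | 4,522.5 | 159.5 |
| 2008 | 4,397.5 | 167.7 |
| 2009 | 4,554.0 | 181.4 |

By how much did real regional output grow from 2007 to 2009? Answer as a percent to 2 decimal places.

Real regional output 2007 = 4522.5/1.595 = 2835.42.
Real regional output 2009 = 4554.0/1.814 = 2510.47.
Change = 2510.47/2835.42 − 1 = -0.1146.

-11.46%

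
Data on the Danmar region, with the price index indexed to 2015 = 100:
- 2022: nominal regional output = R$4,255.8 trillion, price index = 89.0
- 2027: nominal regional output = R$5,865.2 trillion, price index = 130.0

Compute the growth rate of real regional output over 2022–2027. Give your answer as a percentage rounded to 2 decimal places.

-5.65%

Deflate each year: 2022 → 4255.8/0.890 = 4781.80; 2027 → 5865.2/1.300 = 4511.69.
So real regional output changed by 4511.69/4781.80 − 1 = -0.0565, i.e. -5.65%.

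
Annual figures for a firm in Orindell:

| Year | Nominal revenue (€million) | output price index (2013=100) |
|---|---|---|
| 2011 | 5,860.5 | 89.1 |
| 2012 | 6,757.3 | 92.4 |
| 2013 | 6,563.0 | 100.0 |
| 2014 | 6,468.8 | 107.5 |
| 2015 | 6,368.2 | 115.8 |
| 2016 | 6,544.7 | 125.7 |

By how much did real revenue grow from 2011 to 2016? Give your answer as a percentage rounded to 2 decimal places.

-20.84%

Real revenue 2011 = 5860.5/0.891 = 6577.44.
Real revenue 2016 = 6544.7/1.257 = 5206.60.
Change = 5206.60/6577.44 − 1 = -0.2084.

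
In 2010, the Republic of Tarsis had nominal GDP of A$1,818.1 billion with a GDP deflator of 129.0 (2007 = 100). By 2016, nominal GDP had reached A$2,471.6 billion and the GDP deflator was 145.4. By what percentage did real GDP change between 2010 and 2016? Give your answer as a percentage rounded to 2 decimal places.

Real GDP 2010 = 1818.1 / 1.290 = 1409.38.
Real GDP 2016 = 2471.6 / 1.454 = 1699.86.
Real growth = 1699.86 / 1409.38 − 1 = 0.2061.

20.61%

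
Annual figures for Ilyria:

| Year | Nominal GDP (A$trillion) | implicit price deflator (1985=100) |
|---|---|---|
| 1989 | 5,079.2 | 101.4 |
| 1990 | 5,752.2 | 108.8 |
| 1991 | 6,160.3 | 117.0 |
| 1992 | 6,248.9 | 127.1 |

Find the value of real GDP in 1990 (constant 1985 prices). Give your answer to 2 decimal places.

A$5,286.95 trillion

Real GDP 1990 = 5752.2 / 1.088 = 5286.95.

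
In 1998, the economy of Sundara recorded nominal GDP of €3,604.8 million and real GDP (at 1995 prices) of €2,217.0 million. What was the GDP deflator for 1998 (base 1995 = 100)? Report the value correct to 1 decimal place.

GDP deflator = (Nominal / Real) × 100 = 3604.8 / 2217.0 × 100 = 162.60.

162.6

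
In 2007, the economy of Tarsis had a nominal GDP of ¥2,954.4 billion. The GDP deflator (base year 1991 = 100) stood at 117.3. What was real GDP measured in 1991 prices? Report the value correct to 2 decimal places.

¥2,518.67 billion

Real GDP = Nominal / (GDP deflator/100) = 2954.4 / 1.173 = 2518.67.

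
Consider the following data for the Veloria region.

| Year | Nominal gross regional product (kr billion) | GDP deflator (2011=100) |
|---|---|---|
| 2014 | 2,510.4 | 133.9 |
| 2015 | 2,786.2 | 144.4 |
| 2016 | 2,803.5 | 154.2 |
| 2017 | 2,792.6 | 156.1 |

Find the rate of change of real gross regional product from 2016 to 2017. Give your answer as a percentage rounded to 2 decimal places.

-1.60%

Real gross regional product 2016 = 2803.5/1.542 = 1818.09.
Real gross regional product 2017 = 2792.6/1.561 = 1788.98.
Change = 1788.98/1818.09 − 1 = -0.0160.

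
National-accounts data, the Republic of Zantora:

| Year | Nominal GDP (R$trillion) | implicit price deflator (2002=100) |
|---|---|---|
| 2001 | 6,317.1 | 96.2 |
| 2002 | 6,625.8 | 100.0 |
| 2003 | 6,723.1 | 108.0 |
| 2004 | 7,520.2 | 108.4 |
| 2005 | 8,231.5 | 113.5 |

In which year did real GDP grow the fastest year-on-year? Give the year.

2002: real = 6625.8/1.000 = 6625.80; growth vs 2001 (6566.63) = 0.90%.
2003: real = 6723.1/1.080 = 6225.09; growth vs 2002 (6625.80) = -6.05%.
2004: real = 7520.2/1.084 = 6937.45; growth vs 2003 (6225.09) = 11.44%.
2005: real = 8231.5/1.135 = 7252.42; growth vs 2004 (6937.45) = 4.54%.

2004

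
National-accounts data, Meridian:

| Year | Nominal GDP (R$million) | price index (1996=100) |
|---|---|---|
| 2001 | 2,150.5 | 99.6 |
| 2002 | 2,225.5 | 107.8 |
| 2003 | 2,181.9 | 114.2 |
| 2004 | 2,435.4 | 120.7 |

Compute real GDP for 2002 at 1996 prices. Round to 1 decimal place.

R$2,064.5 million

Real GDP 2002 = 2225.5 / 1.078 = 2064.47.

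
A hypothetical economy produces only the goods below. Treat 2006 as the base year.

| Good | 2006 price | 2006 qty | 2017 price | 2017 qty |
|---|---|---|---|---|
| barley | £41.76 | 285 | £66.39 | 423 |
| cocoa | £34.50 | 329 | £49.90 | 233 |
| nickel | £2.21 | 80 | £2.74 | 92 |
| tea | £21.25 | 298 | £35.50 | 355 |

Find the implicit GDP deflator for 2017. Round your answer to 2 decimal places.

157.14

Nominal GDP 2017 = 66.39·423 + 49.90·233 + 2.74·92 + 35.50·355 = 52564.25.
Real GDP 2017 (at 2006 prices) = 41.76·423 + 34.50·233 + 2.21·92 + 21.25·355 = 33450.05.
Deflator = Nominal/Real × 100 = 52564.25/33450.05 × 100 = 157.143.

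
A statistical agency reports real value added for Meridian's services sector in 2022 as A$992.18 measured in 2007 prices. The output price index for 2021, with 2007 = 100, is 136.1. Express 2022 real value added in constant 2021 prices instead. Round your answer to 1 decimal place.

A$1,350.4

Real value added in 2021 prices = Real value added in 2007 prices × (P_2021/P_2007) = 992.18 × 1.361 = 1350.36.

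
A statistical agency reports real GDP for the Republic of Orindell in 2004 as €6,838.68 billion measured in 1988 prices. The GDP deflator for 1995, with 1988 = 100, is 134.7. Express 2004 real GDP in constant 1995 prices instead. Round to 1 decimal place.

Real GDP in 1995 prices = Real GDP in 1988 prices × (P_1995/P_1988) = 6838.68 × 1.347 = 9211.70.

€9,211.7 billion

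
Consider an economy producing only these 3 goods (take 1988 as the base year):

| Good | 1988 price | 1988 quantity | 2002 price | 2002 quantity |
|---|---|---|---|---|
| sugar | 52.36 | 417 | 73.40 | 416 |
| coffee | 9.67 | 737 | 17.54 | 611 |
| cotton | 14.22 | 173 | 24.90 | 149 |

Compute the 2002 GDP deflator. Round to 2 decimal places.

Nominal GDP 2002 = 73.40·416 + 17.54·611 + 24.90·149 = 44961.44.
Real GDP 2002 (at 1988 prices) = 52.36·416 + 9.67·611 + 14.22·149 = 29808.91.
Deflator = Nominal/Real × 100 = 44961.44/29808.91 × 100 = 150.832.

150.83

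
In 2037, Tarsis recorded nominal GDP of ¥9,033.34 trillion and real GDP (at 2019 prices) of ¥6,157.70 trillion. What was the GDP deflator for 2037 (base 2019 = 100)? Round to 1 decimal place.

GDP deflator = (Nominal / Real) × 100 = 9033.34 / 6157.70 × 100 = 146.70.

146.7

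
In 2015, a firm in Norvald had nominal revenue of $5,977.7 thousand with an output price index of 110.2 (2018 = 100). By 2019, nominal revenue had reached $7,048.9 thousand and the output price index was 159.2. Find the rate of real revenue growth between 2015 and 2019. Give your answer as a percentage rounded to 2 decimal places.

Deflate each year: 2015 → 5977.7/1.102 = 5424.41; 2019 → 7048.9/1.592 = 4427.70.
So real revenue changed by 4427.70/5424.41 − 1 = -0.1837, i.e. -18.37%.

-18.37%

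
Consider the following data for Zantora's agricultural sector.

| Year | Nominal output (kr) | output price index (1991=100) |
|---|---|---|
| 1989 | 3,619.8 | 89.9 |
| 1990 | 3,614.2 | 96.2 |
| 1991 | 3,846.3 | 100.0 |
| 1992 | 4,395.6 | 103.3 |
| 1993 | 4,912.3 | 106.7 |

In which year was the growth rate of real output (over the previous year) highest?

1992

1990: real = 3614.2/0.962 = 3756.96; growth vs 1989 (4026.47) = -6.69%.
1991: real = 3846.3/1.000 = 3846.30; growth vs 1990 (3756.96) = 2.38%.
1992: real = 4395.6/1.033 = 4255.18; growth vs 1991 (3846.30) = 10.63%.
1993: real = 4912.3/1.067 = 4603.84; growth vs 1992 (4255.18) = 8.19%.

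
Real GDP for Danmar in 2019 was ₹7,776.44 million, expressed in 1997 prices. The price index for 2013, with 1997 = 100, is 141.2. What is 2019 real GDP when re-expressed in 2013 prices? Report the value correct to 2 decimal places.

Real GDP in 2013 prices = Real GDP in 1997 prices × (P_2013/P_1997) = 7776.44 × 1.412 = 10980.33.

₹10,980.33 million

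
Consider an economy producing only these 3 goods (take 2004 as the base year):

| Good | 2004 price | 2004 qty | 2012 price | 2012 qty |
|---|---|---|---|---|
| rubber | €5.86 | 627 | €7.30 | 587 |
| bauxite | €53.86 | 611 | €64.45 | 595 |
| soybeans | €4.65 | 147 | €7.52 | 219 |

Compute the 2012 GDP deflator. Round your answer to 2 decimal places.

121.30

Nominal GDP 2012 = 7.30·587 + 64.45·595 + 7.52·219 = 44279.73.
Real GDP 2012 (at 2004 prices) = 5.86·587 + 53.86·595 + 4.65·219 = 36504.87.
Deflator = Nominal/Real × 100 = 44279.73/36504.87 × 100 = 121.298.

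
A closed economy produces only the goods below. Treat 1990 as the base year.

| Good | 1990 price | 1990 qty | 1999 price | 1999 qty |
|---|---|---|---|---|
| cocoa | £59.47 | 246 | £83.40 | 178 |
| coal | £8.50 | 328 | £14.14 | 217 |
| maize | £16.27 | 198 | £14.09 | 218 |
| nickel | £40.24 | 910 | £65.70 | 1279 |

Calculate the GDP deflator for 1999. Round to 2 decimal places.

Nominal GDP 1999 = 83.40·178 + 14.14·217 + 14.09·218 + 65.70·1279 = 105015.50.
Real GDP 1999 (at 1990 prices) = 59.47·178 + 8.50·217 + 16.27·218 + 40.24·1279 = 67443.98.
Deflator = Nominal/Real × 100 = 105015.50/67443.98 × 100 = 155.708.

155.71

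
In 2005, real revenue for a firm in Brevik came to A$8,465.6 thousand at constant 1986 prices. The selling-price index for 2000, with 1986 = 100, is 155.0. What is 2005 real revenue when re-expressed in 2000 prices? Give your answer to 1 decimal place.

Real revenue in 2000 prices = Real revenue in 1986 prices × (P_2000/P_1986) = 8465.6 × 1.550 = 13121.68.

A$13,121.7 thousand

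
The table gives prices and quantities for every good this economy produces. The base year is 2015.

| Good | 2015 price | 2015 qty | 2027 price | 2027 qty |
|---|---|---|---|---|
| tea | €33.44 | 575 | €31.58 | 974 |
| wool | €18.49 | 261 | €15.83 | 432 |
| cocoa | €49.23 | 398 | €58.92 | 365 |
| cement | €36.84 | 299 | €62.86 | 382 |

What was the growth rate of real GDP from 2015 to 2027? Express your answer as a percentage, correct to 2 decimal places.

Real GDP 2015 = Nominal GDP 2015 = 33.44·575 + 18.49·261 + 49.23·398 + 36.84·299 = 54662.59.
Real GDP 2027 (at 2015 prices) = 33.44·974 + 18.49·432 + 49.23·365 + 36.84·382 = 72600.07.
Real growth = 72600.07/54662.59 − 1 = 0.3281.

32.81%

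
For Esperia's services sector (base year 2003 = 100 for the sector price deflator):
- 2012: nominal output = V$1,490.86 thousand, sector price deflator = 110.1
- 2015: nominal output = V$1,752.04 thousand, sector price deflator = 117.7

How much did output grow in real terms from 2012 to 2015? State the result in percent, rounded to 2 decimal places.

Deflate each year: 2012 → 1490.86/1.101 = 1354.10; 2015 → 1752.04/1.177 = 1488.56.
So real output changed by 1488.56/1354.10 − 1 = 0.0993, i.e. 9.93%.

9.93%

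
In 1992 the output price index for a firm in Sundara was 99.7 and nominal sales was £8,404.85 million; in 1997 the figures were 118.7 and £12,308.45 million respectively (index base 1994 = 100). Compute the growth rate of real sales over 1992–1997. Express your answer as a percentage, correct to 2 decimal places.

23.00%

Real sales 1992 = 8404.85 / 0.997 = 8430.14.
Real sales 1997 = 12308.45 / 1.187 = 10369.38.
Real growth = 10369.38 / 8430.14 − 1 = 0.2300.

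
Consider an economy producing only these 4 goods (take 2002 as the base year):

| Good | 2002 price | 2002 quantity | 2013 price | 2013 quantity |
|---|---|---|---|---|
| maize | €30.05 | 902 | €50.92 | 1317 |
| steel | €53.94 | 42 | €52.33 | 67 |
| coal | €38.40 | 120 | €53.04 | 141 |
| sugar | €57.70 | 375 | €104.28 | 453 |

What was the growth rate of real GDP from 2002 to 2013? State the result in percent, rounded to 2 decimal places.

34.39%

Real GDP 2002 = Nominal GDP 2002 = 30.05·902 + 53.94·42 + 38.40·120 + 57.70·375 = 55616.08.
Real GDP 2013 (at 2002 prices) = 30.05·1317 + 53.94·67 + 38.40·141 + 57.70·453 = 74742.33.
Real growth = 74742.33/55616.08 − 1 = 0.3439.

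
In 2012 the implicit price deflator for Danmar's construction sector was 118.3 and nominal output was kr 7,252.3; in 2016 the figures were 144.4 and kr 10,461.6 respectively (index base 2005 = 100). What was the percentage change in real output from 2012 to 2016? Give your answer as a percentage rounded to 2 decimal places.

Deflate each year: 2012 → 7252.3/1.183 = 6130.43; 2016 → 10461.6/1.444 = 7244.88.
So real output changed by 7244.88/6130.43 − 1 = 0.1818, i.e. 18.18%.

18.18%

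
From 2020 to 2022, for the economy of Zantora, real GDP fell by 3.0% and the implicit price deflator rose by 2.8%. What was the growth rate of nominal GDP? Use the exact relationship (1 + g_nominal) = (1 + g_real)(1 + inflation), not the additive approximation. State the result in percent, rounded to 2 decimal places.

(1 + g_nom) = (1 + g_real)(1 + π) = 0.9700 × 1.0280 = 0.99716.

-0.28%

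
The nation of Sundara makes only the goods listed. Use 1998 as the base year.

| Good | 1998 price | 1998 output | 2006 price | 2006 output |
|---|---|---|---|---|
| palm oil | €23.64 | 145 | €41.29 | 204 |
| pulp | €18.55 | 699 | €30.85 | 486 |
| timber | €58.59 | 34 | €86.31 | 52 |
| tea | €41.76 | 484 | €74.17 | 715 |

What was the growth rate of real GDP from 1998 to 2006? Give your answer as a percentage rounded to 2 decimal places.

Real GDP 1998 = Nominal GDP 1998 = 23.64·145 + 18.55·699 + 58.59·34 + 41.76·484 = 38598.15.
Real GDP 2006 (at 1998 prices) = 23.64·204 + 18.55·486 + 58.59·52 + 41.76·715 = 46742.94.
Real growth = 46742.94/38598.15 − 1 = 0.2110.

21.10%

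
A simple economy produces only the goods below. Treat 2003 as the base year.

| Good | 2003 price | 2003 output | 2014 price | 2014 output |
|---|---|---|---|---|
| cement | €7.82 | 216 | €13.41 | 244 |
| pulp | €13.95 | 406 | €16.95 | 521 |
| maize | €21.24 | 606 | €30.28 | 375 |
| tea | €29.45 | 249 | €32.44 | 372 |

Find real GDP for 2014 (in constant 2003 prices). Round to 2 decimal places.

Real GDP 2014 = Σ (p_2003 × q_2014) = 7.82·244 + 13.95·521 + 21.24·375 + 29.45·372 = 28096.43.

€28096.43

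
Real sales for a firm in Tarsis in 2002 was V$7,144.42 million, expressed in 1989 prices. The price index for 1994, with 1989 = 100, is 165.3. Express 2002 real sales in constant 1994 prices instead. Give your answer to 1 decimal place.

V$11,809.7 million

Real sales in 1994 prices = Real sales in 1989 prices × (P_1994/P_1989) = 7144.42 × 1.653 = 11809.73.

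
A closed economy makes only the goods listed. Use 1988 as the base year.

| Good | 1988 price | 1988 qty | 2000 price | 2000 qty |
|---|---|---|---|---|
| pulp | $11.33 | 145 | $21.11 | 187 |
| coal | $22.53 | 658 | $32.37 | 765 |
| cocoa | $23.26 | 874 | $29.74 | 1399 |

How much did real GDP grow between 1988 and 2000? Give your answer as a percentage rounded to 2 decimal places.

Real GDP 1988 = Nominal GDP 1988 = 11.33·145 + 22.53·658 + 23.26·874 = 36796.83.
Real GDP 2000 (at 1988 prices) = 11.33·187 + 22.53·765 + 23.26·1399 = 51894.90.
Real growth = 51894.90/36796.83 − 1 = 0.4103.

41.03%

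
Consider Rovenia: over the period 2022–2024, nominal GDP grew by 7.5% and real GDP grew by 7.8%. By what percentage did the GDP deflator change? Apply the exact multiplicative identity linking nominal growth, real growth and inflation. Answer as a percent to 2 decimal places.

-0.28%

(1 + g_nom) = (1 + g_real)(1 + π), so π = 1.0750 / 1.0780 − 1 = -0.00278.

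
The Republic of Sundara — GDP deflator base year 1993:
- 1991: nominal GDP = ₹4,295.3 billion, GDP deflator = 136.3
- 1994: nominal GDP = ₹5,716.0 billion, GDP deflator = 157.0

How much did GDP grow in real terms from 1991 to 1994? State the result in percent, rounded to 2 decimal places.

15.53%

Real GDP 1991 = 4295.3 / 1.363 = 3151.36.
Real GDP 1994 = 5716.0 / 1.570 = 3640.76.
Real growth = 3640.76 / 3151.36 − 1 = 0.1553.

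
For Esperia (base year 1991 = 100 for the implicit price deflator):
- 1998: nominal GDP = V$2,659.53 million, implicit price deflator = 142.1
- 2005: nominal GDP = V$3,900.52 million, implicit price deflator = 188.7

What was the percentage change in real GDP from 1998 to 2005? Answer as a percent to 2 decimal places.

10.44%

Deflate each year: 1998 → 2659.53/1.421 = 1871.59; 2005 → 3900.52/1.887 = 2067.05.
So real GDP changed by 2067.05/1871.59 − 1 = 0.1044, i.e. 10.44%.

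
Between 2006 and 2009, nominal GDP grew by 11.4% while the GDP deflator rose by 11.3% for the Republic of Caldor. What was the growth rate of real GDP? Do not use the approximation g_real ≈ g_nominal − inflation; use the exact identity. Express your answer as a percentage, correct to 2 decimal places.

(1 + g_nom) = (1 + g_real)(1 + π), so g_real = 1.1140 / 1.1130 − 1 = 0.00090.

0.09%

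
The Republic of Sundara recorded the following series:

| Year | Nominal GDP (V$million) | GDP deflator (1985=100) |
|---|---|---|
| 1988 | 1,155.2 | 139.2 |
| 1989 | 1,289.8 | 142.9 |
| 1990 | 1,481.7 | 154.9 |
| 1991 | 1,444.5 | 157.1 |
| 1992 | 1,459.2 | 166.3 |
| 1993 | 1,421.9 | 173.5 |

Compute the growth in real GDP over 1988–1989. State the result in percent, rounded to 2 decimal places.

8.76%

Real GDP 1988 = 1155.2/1.392 = 829.89.
Real GDP 1989 = 1289.8/1.429 = 902.59.
Change = 902.59/829.89 − 1 = 0.0876.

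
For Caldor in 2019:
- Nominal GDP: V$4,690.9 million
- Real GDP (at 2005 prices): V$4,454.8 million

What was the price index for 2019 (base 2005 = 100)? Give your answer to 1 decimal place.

price index = (Nominal / Real) × 100 = 4690.9 / 4454.8 × 100 = 105.30.

105.3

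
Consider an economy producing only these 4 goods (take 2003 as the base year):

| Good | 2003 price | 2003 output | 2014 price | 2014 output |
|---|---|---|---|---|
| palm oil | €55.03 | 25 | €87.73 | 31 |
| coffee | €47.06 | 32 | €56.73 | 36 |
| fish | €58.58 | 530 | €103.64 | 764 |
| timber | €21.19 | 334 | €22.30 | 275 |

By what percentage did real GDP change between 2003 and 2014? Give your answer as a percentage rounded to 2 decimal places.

Real GDP 2003 = Nominal GDP 2003 = 55.03·25 + 47.06·32 + 58.58·530 + 21.19·334 = 41006.53.
Real GDP 2014 (at 2003 prices) = 55.03·31 + 47.06·36 + 58.58·764 + 21.19·275 = 53982.46.
Real growth = 53982.46/41006.53 − 1 = 0.3164.

31.64%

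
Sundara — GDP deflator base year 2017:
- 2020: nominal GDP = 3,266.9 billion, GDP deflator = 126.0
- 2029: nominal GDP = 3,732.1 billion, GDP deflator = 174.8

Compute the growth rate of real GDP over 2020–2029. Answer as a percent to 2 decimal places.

-17.65%

Deflate each year: 2020 → 3266.9/1.260 = 2592.78; 2029 → 3732.1/1.748 = 2135.07.
So real GDP changed by 2135.07/2592.78 − 1 = -0.1765, i.e. -17.65%.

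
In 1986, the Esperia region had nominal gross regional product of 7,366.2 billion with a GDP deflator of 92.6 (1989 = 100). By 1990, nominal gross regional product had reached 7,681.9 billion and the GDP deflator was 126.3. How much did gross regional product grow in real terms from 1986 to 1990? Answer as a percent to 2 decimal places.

-23.54%

Real gross regional product 1986 = 7366.2 / 0.926 = 7954.86.
Real gross regional product 1990 = 7681.9 / 1.263 = 6082.26.
Real growth = 6082.26 / 7954.86 − 1 = -0.2354.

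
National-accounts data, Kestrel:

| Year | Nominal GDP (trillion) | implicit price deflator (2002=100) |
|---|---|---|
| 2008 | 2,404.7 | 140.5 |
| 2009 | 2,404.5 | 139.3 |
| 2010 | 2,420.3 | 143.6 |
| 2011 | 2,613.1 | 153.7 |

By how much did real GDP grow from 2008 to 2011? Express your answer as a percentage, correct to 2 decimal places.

Real GDP 2008 = 2404.7/1.405 = 1711.53.
Real GDP 2011 = 2613.1/1.537 = 1700.13.
Change = 1700.13/1711.53 − 1 = -0.0067.

-0.67%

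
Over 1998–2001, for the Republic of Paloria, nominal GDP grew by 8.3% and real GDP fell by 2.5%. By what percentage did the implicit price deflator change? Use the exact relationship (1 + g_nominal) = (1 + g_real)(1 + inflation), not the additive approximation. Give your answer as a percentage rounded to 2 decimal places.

(1 + g_nom) = (1 + g_real)(1 + π), so π = 1.0830 / 0.9750 − 1 = 0.11077.

11.08%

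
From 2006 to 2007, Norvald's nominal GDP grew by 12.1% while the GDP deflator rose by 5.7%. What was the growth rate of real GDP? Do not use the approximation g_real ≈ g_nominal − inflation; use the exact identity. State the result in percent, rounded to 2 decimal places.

6.05%

(1 + g_nom) = (1 + g_real)(1 + π), so g_real = 1.1210 / 1.0570 − 1 = 0.06055.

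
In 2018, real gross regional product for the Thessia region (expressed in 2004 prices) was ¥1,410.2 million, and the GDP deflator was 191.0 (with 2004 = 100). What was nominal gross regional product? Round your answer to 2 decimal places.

Nominal gross regional product = Real × (GDP deflator/100) = 1410.2 × 1.910 = 2693.48.

¥2,693.48 million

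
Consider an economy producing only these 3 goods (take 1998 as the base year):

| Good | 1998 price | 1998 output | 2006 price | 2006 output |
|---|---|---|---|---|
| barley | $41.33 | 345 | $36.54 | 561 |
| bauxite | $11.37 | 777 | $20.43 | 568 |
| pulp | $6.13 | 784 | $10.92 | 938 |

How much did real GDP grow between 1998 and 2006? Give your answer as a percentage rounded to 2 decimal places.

Real GDP 1998 = Nominal GDP 1998 = 41.33·345 + 11.37·777 + 6.13·784 = 27899.26.
Real GDP 2006 (at 1998 prices) = 41.33·561 + 11.37·568 + 6.13·938 = 35394.23.
Real growth = 35394.23/27899.26 − 1 = 0.2686.

26.86%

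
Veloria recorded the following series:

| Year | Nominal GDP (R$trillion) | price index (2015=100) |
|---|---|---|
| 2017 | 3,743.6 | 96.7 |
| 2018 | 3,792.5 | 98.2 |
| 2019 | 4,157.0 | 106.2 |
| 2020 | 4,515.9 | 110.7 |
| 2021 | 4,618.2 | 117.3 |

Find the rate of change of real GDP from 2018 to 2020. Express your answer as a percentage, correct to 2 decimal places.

Real GDP 2018 = 3792.5/0.982 = 3862.02.
Real GDP 2020 = 4515.9/1.107 = 4079.40.
Change = 4079.40/3862.02 − 1 = 0.0563.

5.63%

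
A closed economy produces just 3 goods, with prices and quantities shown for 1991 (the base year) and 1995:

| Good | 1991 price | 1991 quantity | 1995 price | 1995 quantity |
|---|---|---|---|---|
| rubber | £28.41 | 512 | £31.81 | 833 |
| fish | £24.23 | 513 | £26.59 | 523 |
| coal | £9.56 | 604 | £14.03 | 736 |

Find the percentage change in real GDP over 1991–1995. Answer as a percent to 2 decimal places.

Real GDP 1991 = Nominal GDP 1991 = 28.41·512 + 24.23·513 + 9.56·604 = 32750.15.
Real GDP 1995 (at 1991 prices) = 28.41·833 + 24.23·523 + 9.56·736 = 43373.98.
Real growth = 43373.98/32750.15 − 1 = 0.3244.

32.44%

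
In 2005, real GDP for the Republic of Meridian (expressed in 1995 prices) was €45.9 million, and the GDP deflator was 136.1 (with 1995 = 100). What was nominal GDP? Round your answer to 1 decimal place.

€62.5 million

Nominal GDP = Real × (GDP deflator/100) = 45.9 × 1.361 = 62.47.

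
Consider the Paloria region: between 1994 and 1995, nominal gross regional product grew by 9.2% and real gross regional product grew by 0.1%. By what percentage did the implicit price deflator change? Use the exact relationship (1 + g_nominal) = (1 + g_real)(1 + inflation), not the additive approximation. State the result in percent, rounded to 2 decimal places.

(1 + g_nom) = (1 + g_real)(1 + π), so π = 1.0920 / 1.0010 − 1 = 0.09091.

9.09%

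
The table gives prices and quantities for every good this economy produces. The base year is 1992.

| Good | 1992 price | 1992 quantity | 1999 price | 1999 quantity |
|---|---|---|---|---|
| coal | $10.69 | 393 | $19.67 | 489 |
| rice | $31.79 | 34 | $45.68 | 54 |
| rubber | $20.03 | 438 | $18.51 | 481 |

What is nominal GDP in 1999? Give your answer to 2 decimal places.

Nominal GDP 1999 = Σ (p_1999 × q_1999) = 19.67·489 + 45.68·54 + 18.51·481 = 20988.66.

$20988.66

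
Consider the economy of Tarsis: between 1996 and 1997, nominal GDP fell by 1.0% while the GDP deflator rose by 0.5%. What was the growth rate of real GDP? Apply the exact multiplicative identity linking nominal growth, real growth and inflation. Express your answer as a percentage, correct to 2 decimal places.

(1 + g_nom) = (1 + g_real)(1 + π), so g_real = 0.9900 / 1.0050 − 1 = -0.01493.

-1.49%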